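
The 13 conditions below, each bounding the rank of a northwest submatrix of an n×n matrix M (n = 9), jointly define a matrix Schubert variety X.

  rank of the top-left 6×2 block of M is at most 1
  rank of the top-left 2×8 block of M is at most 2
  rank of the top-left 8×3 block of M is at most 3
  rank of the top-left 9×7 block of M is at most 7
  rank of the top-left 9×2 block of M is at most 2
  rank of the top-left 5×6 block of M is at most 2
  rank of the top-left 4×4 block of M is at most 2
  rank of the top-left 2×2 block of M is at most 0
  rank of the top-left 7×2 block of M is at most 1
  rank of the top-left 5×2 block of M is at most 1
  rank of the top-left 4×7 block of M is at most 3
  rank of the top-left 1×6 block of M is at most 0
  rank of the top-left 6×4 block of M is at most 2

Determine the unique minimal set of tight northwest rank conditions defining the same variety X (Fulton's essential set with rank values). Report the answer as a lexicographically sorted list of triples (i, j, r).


The tightest implied rank at each (i,j), from the 13 conditions:

  R[1]: 0  0  0  0  0  0  1  1  1
  R[2]: 0  0  1  1  1  1  2  2  2
  R[3]: 1  1  2  2  2  2  3  3  3
  R[4]: 1  1  2  2  2  2  3  4  4
  R[5]: 1  1  2  2  2  2  3  4  5
  R[6]: 1  1  2  2  3  3  4  5  6
  R[7]: 1  1  2  3  4  4  5  6  7
  R[8]: 1  2  3  4  5  5  6  7  8
  R[9]: 1  2  3  4  5  6  7  8  9

the unique w with this rank table is (7, 3, 1, 8, 9, 5, 4, 2, 6).

ℓ(w)=19; the 5 essential cells (i,j,r):

[(1, 6, 0), (2, 2, 0), (5, 6, 2), (6, 4, 2), (7, 2, 1)]


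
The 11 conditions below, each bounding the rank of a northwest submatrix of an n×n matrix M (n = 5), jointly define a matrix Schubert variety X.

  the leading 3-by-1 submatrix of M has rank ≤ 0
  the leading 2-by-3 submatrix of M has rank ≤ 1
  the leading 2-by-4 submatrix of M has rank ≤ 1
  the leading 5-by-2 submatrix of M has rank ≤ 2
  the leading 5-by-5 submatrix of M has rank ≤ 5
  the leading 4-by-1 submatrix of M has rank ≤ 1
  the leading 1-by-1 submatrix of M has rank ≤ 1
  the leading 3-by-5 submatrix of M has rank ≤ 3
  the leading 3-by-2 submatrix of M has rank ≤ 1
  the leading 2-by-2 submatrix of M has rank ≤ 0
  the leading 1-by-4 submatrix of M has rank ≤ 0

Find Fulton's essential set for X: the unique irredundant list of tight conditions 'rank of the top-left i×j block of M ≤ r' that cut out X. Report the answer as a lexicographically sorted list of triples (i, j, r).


Rank table r_w(5×5) implied by the 11 constraints:

  R[1]: 0 | 0 | 0 | 0 | 1
  R[2]: 0 | 0 | 1 | 1 | 2
  R[3]: 0 | 1 | 2 | 2 | 3
  R[4]: 1 | 2 | 3 | 3 | 4
  R[5]: 1 | 2 | 3 | 4 | 5

second differences of R give the permutation w = (5, 3, 2, 1, 4).

Fulton essential set (3 of the 7 Rothe cells):

[(1, 4, 0), (2, 2, 0), (3, 1, 0)]


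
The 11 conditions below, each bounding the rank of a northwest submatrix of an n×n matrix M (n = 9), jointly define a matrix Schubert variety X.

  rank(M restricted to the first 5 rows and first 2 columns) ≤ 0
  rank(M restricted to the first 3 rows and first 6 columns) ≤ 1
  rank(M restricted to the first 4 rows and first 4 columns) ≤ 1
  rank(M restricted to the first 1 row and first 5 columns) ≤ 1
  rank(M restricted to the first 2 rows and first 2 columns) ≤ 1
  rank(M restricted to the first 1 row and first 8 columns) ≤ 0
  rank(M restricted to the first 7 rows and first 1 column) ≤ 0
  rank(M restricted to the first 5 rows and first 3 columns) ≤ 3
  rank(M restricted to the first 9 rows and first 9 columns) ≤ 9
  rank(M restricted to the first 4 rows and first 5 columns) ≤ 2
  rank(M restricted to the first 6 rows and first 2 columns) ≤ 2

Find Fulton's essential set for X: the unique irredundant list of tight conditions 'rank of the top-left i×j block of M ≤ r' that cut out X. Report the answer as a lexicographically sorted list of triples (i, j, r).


The tightest implied rank at each (i,j), from the 11 conditions:

  row 1: 0 | 0 | 0 | 0 | 0 | 0 | 0 | 0 | 1
  row 2: 0 | 0 | 1 | 1 | 1 | 1 | 1 | 1 | 2
  row 3: 0 | 0 | 1 | 1 | 1 | 1 | 2 | 2 | 3
  row 4: 0 | 0 | 1 | 1 | 2 | 2 | 3 | 3 | 4
  row 5: 0 | 0 | 1 | 2 | 3 | 3 | 4 | 4 | 5
  row 6: 0 | 1 | 2 | 3 | 4 | 4 | 5 | 5 | 6
  row 7: 0 | 1 | 2 | 3 | 4 | 5 | 6 | 6 | 7
  row 8: 1 | 2 | 3 | 4 | 5 | 6 | 7 | 7 | 8
  row 9: 1 | 2 | 3 | 4 | 5 | 6 | 7 | 8 | 9

the unique w with this rank table is (9, 3, 7, 5, 4, 2, 6, 1, 8).

Fulton essential set (5 of the 22 Rothe cells):

[(1, 8, 0), (3, 6, 1), (4, 4, 1), (5, 2, 0), (7, 1, 0)]


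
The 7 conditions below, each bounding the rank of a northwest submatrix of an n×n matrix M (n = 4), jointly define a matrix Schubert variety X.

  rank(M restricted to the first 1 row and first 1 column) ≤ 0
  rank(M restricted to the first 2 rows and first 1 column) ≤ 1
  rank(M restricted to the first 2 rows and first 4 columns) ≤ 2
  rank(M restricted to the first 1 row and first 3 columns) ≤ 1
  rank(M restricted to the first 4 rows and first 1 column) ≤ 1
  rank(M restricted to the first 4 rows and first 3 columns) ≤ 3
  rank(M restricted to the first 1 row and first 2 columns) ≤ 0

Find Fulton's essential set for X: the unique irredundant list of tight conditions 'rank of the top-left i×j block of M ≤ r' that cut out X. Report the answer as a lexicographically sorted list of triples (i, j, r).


Rank table r_w(4×4) implied by the 7 constraints:

  i=1: 0 0 1 1
  i=2: 1 1 2 2
  i=3: 1 2 3 3
  i=4: 1 2 3 4

so w = (3, 1, 2, 4).

D(w) has 2 cells with 1 SE-corner; essential set:

[(1, 2, 0)]


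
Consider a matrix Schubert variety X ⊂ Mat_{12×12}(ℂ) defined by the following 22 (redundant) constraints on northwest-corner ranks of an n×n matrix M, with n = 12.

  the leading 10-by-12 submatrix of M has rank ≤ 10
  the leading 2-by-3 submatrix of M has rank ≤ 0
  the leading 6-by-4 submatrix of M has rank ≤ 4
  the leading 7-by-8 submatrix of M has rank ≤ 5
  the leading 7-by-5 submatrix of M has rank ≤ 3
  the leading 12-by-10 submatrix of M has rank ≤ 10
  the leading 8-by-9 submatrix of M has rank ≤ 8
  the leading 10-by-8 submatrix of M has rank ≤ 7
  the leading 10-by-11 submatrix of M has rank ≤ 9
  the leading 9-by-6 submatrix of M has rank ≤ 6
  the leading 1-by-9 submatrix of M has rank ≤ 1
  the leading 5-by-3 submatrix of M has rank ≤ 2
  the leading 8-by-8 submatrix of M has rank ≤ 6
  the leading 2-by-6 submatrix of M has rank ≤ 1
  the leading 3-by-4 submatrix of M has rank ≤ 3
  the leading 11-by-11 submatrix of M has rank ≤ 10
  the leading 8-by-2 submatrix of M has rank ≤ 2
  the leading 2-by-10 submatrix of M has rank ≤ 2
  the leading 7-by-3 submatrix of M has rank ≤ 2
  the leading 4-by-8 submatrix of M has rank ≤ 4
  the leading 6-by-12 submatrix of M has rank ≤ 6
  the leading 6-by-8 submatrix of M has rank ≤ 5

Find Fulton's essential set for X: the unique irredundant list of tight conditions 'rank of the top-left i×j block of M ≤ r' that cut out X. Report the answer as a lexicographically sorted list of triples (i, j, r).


The tightest implied rank at each (i,j), from the 22 conditions:

  i=1: 0 | 0 | 0 | 1 | 1 | 1 | 1 | 1 | 1 | 1 | 1 | 1
  i=2: 0 | 0 | 0 | 1 | 1 | 1 | 2 | 2 | 2 | 2 | 2 | 2
  i=3: 1 | 1 | 1 | 2 | 2 | 2 | 3 | 3 | 3 | 3 | 3 | 3
  i=4: 1 | 2 | 2 | 3 | 3 | 3 | 4 | 4 | 4 | 4 | 4 | 4
  i=5: 1 | 2 | 2 | 3 | 3 | 4 | 5 | 5 | 5 | 5 | 5 | 5
  i=6: 1 | 2 | 2 | 3 | 3 | 4 | 5 | 5 | 6 | 6 | 6 | 6
  i=7: 1 | 2 | 2 | 3 | 3 | 4 | 5 | 5 | 6 | 7 | 7 | 7
  i=8: 1 | 2 | 3 | 4 | 4 | 5 | 6 | 6 | 7 | 8 | 8 | 8
  i=9: 1 | 2 | 3 | 4 | 5 | 6 | 7 | 7 | 8 | 9 | 9 | 9
  i=10: 1 | 2 | 3 | 4 | 5 | 6 | 7 | 7 | 8 | 9 | 9 | 10
  i=11: 1 | 2 | 3 | 4 | 5 | 6 | 7 | 8 | 9 | 10 | 10 | 11
  i=12: 1 | 2 | 3 | 4 | 5 | 6 | 7 | 8 | 9 | 10 | 11 | 12

the unique w with this rank table is (4, 7, 1, 2, 6, 9, 10, 3, 5, 12, 8, 11).

ℓ(w)=18; the 7 essential cells (i,j,r):

[(2, 3, 0), (2, 6, 1), (7, 3, 2), (7, 5, 3), (7, 8, 5), (10, 8, 7), (10, 11, 9)]


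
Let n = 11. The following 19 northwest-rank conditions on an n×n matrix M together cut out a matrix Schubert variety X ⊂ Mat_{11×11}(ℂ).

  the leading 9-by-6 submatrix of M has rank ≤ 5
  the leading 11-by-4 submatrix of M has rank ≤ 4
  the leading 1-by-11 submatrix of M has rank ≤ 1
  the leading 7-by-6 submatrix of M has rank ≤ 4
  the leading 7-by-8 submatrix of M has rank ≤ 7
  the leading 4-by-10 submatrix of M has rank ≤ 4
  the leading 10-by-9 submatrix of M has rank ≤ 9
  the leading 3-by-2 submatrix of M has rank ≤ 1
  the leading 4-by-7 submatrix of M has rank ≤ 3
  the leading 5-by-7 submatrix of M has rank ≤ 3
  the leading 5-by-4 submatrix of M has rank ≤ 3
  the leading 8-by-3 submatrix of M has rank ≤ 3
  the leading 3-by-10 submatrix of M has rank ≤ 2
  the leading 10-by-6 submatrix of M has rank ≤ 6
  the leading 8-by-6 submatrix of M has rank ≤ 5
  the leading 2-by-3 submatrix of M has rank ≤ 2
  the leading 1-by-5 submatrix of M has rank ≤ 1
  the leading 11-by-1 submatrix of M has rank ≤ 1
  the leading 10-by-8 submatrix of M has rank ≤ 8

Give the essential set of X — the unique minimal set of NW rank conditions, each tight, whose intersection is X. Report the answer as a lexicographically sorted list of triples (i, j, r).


Reconstructing r_w from the 19 given conditions:

  R[1]: 1, 1, 1, 1, 1, 1, 1, 1, 1, 1, 1
  R[2]: 1, 1, 2, 2, 2, 2, 2, 2, 2, 2, 2
  R[3]: 1, 1, 2, 2, 2, 2, 2, 2, 2, 2, 3
  R[4]: 1, 2, 3, 3, 3, 3, 3, 3, 3, 3, 4
  R[5]: 1, 2, 3, 3, 3, 3, 3, 4, 4, 4, 5
  R[6]: 1, 2, 3, 4, 4, 4, 4, 5, 5, 5, 6
  R[7]: 1, 2, 3, 4, 4, 4, 5, 6, 6, 6, 7
  R[8]: 1, 2, 3, 4, 5, 5, 6, 7, 7, 7, 8
  R[9]: 1, 2, 3, 4, 5, 5, 6, 7, 8, 8, 9
  R[10]: 1, 2, 3, 4, 5, 6, 7, 8, 9, 9, 10
  R[11]: 1, 2, 3, 4, 5, 6, 7, 8, 9, 10, 11

so w = (1, 3, 11, 2, 8, 4, 7, 5, 9, 6, 10).

ℓ(w)=16; the 5 essential cells (i,j,r):

[(3, 2, 1), (3, 10, 2), (5, 7, 3), (7, 6, 4), (9, 6, 5)]


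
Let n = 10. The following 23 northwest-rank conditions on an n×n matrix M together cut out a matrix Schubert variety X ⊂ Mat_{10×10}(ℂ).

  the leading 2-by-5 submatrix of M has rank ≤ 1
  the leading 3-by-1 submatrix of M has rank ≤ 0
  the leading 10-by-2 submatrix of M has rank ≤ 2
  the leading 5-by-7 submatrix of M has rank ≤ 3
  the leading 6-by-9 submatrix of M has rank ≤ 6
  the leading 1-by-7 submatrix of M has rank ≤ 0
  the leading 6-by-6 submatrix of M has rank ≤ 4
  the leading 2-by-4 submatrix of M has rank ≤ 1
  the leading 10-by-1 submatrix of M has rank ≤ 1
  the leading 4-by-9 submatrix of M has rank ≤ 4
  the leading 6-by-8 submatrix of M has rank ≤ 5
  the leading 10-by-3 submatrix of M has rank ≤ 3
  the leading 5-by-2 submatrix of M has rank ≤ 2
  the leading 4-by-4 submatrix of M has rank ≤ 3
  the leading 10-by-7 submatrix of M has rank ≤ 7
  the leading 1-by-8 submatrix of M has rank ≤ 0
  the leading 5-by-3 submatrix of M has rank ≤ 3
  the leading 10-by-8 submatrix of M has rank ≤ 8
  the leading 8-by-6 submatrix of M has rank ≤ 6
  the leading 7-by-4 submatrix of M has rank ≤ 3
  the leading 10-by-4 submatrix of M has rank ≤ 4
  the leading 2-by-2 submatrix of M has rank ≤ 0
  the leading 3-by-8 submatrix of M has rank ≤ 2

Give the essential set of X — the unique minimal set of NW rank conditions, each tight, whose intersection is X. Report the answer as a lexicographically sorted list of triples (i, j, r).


Rank table r_w(10×10) implied by the 23 constraints:

  i=1: 0  0  0  0  0  0  0  0  1  1
  i=2: 0  0  1  1  1  1  1  1  2  2
  i=3: 0  1  2  2  2  2  2  2  3  3
  i=4: 1  2  3  3  3  3  3  3  4  4
  i=5: 1  2  3  3  3  3  3  4  5  5
  i=6: 1  2  3  3  4  4  4  5  6  6
  i=7: 1  2  3  3  4  5  5  6  7  7
  i=8: 1  2  3  4  5  6  6  7  8  8
  i=9: 1  2  3  4  5  6  7  8  9  9
  i=10: 1  2  3  4  5  6  7  8  9  10

giving w = (9, 3, 2, 1, 8, 5, 6, 4, 7, 10) via Δ²R.

Rothe diagram D(w) (17 cells), 5 SE-corners (essential conditions):

[(1, 8, 0), (2, 2, 0), (3, 1, 0), (5, 7, 3), (7, 4, 3)]


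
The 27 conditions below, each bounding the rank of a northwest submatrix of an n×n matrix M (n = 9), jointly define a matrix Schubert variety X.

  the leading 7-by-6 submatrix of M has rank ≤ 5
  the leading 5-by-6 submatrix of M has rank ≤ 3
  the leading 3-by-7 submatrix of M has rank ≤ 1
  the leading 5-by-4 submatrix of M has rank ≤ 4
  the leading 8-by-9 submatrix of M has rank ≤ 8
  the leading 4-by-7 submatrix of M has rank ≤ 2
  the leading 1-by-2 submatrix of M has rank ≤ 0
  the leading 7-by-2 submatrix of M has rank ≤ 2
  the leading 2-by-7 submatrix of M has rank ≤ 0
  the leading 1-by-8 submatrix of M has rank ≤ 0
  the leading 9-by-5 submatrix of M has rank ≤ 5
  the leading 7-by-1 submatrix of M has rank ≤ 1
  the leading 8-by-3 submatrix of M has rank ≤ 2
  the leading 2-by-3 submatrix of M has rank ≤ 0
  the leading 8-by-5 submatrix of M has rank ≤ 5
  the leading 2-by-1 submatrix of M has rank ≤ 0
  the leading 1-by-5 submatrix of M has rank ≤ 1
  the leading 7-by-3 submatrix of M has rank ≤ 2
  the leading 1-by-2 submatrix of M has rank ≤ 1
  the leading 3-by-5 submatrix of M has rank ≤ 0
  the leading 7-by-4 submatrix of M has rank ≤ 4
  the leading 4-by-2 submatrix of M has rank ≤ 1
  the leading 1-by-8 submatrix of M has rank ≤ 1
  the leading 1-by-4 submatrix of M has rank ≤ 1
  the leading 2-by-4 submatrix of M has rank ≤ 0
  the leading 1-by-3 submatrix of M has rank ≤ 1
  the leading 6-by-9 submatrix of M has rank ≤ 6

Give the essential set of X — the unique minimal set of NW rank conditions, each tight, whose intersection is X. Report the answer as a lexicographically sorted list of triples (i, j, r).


Reconstructing r_w from the 27 given conditions:

  0, 0, 0, 0, 0, 0, 0, 0, 1
  0, 0, 0, 0, 0, 0, 0, 1, 2
  0, 0, 0, 0, 0, 1, 1, 2, 3
  1, 1, 1, 1, 1, 2, 2, 3, 4
  1, 2, 2, 2, 2, 3, 3, 4, 5
  1, 2, 2, 3, 3, 4, 4, 5, 6
  1, 2, 2, 3, 4, 5, 5, 6, 7
  1, 2, 2, 3, 4, 5, 6, 7, 8
  1, 2, 3, 4, 5, 6, 7, 8, 9

the unique w with this rank table is (9, 8, 6, 1, 2, 4, 5, 7, 3).

Rothe diagram D(w) (23 cells), 4 SE-corners (essential conditions):

[(1, 8, 0), (2, 7, 0), (3, 5, 0), (8, 3, 2)]


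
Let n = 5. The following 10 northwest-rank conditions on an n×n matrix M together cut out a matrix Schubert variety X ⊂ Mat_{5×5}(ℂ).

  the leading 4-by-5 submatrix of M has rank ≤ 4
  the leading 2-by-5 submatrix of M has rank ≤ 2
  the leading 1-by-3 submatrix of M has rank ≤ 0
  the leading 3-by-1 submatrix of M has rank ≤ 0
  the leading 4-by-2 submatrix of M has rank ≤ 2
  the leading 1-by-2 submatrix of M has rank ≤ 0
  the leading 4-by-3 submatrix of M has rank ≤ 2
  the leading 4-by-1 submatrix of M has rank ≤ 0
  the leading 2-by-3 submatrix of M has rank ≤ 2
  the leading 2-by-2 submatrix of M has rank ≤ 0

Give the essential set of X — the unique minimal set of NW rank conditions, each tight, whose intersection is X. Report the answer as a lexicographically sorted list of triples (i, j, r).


Reconstructing r_w from the 10 given conditions:

  i=1: 0 0 0 1 1
  i=2: 0 0 1 2 2
  i=3: 0 1 2 3 3
  i=4: 0 1 2 3 4
  i=5: 1 2 3 4 5

hence w(1..5) = (4, 3, 2, 5, 1).

Fulton essential set (3 of the 7 Rothe cells):

[(1, 3, 0), (2, 2, 0), (4, 1, 0)]


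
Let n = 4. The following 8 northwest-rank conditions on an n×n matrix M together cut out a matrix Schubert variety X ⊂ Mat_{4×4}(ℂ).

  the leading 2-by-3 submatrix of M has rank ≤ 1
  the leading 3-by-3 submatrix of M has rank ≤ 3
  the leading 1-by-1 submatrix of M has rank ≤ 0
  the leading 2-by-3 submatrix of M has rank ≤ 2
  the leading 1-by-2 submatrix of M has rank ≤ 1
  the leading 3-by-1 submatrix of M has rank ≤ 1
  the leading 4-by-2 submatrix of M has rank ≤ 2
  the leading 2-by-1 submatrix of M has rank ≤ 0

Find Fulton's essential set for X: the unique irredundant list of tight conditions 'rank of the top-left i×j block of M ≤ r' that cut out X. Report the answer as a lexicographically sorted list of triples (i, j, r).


Propagating the 8 rank bounds to every northwest block:

  R[1]: 0, 1, 1, 1
  R[2]: 0, 1, 1, 2
  R[3]: 1, 2, 2, 3
  R[4]: 1, 2, 3, 4

so w = (2, 4, 1, 3).

Rothe diagram D(w) (3 cells), 2 SE-corners (essential conditions):

[(2, 1, 0), (2, 3, 1)]


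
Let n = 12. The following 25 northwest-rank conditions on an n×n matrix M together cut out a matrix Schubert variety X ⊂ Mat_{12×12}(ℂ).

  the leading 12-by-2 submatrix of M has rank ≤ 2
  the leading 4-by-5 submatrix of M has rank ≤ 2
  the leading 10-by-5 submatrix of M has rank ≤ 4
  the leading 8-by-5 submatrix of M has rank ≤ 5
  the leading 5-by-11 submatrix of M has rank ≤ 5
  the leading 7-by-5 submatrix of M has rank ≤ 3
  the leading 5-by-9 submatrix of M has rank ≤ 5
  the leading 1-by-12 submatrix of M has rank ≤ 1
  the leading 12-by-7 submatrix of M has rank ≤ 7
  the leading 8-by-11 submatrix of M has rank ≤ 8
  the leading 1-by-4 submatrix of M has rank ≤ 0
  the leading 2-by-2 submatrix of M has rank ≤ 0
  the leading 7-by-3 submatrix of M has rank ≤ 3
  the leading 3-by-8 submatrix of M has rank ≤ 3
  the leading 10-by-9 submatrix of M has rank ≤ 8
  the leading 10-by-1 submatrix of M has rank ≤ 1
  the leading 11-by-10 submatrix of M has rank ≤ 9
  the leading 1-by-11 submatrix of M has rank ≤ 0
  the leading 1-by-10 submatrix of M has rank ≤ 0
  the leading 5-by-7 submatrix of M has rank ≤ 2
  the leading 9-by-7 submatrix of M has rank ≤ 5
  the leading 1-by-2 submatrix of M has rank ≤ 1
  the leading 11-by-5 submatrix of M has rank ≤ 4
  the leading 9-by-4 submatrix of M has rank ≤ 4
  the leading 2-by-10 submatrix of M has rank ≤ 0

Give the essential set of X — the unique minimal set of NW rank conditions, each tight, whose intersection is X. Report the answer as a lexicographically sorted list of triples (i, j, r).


The tightest implied rank at each (i,j), from the 25 conditions:

  R[1]: 0  0  0  0  0  0  0  0  0  0  0  1
  R[2]: 0  0  0  0  0  0  0  0  0  0  1  2
  R[3]: 1  1  1  1  1  1  1  1  1  1  2  3
  R[4]: 1  2  2  2  2  2  2  2  2  2  3  4
  R[5]: 1  2  2  2  2  2  2  3  3  3  4  5
  R[6]: 1  2  3  3  3  3  3  4  4  4  5  6
  R[7]: 1  2  3  3  3  4  4  5  5  5  6  7
  R[8]: 1  2  3  4  4  5  5  6  6  6  7  8
  R[9]: 1  2  3  4  4  5  5  6  7  7  8  9
  R[10]: 1  2  3  4  4  5  6  7  8  8  9  10
  R[11]: 1  2  3  4  4  5  6  7  8  9  10  11
  R[12]: 1  2  3  4  5  6  7  8  9  10  11  12

giving w = (12, 11, 1, 2, 8, 3, 6, 4, 9, 7, 10, 5) via Δ²R.

Fulton essential set (6 of the 32 Rothe cells):

[(1, 11, 0), (2, 10, 0), (5, 7, 2), (7, 5, 3), (9, 7, 5), (11, 5, 4)]


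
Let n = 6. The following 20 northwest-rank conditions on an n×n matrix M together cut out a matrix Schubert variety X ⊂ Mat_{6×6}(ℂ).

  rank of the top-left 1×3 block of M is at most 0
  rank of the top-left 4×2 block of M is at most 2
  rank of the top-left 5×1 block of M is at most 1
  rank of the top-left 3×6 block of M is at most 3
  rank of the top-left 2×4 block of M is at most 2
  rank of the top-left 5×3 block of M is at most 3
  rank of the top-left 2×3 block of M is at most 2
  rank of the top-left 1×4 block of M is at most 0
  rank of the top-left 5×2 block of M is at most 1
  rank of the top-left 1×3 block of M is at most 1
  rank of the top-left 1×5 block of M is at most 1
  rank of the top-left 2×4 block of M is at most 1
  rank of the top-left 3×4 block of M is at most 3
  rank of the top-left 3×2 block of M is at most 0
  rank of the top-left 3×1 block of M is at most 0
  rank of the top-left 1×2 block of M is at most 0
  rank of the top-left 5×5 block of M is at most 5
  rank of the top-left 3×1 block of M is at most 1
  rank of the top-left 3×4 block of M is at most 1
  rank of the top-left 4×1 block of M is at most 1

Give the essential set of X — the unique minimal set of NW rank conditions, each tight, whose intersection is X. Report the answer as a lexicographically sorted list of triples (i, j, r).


Rank table r_w(6×6) implied by the 20 constraints:

  R[1]: 0 0 0 0 1 1
  R[2]: 0 0 1 1 2 2
  R[3]: 0 0 1 1 2 3
  R[4]: 1 1 2 2 3 4
  R[5]: 1 1 2 3 4 5
  R[6]: 1 2 3 4 5 6

the unique w with this rank table is (5, 3, 6, 1, 4, 2).

|D(w)|=10, |Ess(w)|=4:

[(1, 4, 0), (3, 2, 0), (3, 4, 1), (5, 2, 1)]


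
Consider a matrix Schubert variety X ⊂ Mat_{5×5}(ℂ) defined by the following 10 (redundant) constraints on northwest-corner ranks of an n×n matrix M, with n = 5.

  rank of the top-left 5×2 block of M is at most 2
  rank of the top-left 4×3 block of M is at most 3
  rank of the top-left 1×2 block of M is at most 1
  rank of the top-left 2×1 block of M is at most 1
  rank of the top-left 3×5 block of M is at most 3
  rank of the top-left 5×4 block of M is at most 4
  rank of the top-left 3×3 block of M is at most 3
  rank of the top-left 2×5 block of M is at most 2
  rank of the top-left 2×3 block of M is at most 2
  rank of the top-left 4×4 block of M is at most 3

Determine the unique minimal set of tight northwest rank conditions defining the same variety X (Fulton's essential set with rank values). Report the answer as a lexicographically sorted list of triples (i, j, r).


Propagating the 10 rank bounds to every northwest block:

  R[1]: 1 | 1 | 1 | 1 | 1
  R[2]: 1 | 2 | 2 | 2 | 2
  R[3]: 1 | 2 | 3 | 3 | 3
  R[4]: 1 | 2 | 3 | 3 | 4
  R[5]: 1 | 2 | 3 | 4 | 5

giving w = (1, 2, 3, 5, 4) via Δ²R.

Rothe diagram D(w) (1 cell), 1 SE-corner (essential condition):

[(4, 4, 3)]


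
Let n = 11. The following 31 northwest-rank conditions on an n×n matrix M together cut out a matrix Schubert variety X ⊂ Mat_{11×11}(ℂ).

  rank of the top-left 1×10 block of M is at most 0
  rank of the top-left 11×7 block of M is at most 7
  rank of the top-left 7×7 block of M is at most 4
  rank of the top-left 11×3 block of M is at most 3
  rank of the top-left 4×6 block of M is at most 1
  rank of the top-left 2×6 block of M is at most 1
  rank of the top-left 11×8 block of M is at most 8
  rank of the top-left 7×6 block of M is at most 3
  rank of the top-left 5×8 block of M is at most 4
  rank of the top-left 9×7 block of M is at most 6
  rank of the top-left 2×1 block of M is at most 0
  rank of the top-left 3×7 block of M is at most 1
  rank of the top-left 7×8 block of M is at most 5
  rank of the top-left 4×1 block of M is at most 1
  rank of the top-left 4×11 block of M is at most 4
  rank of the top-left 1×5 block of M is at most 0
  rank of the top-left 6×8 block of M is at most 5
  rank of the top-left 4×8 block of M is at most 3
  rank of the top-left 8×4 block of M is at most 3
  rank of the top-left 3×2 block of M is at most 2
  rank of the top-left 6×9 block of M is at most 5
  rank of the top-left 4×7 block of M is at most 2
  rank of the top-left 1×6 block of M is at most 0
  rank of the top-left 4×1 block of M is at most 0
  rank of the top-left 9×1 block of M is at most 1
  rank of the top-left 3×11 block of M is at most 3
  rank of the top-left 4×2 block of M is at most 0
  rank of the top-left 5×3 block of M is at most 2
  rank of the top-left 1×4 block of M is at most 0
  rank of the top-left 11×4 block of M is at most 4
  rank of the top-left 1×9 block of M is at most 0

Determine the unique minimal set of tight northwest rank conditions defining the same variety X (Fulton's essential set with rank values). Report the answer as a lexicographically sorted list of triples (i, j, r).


Computing R[i][j] = min implied NW-rank bound (n=11, 31 conditions):

  row 1: 0  0  0  0  0  0  0  0  0  0  1
  row 2: 0  0  1  1  1  1  1  1  1  1  2
  row 3: 0  0  1  1  1  1  1  2  2  2  3
  row 4: 0  0  1  1  1  1  2  3  3  3  4
  row 5: 1  1  2  2  2  2  3  4  4  4  5
  row 6: 1  2  3  3  3  3  4  5  5  5  6
  row 7: 1  2  3  3  3  3  4  5  6  6  7
  row 8: 1  2  3  3  4  4  5  6  7  7  8
  row 9: 1  2  3  4  5  5  6  7  8  8  9
  row 10: 1  2  3  4  5  6  7  8  9  9  10
  row 11: 1  2  3  4  5  6  7  8  9  10  11

giving w = (11, 3, 8, 7, 1, 2, 9, 5, 4, 6, 10) via Δ²R.

|D(w)|=27, |Ess(w)|=6:

[(1, 10, 0), (3, 7, 1), (4, 2, 0), (4, 6, 1), (7, 6, 3), (8, 4, 3)]


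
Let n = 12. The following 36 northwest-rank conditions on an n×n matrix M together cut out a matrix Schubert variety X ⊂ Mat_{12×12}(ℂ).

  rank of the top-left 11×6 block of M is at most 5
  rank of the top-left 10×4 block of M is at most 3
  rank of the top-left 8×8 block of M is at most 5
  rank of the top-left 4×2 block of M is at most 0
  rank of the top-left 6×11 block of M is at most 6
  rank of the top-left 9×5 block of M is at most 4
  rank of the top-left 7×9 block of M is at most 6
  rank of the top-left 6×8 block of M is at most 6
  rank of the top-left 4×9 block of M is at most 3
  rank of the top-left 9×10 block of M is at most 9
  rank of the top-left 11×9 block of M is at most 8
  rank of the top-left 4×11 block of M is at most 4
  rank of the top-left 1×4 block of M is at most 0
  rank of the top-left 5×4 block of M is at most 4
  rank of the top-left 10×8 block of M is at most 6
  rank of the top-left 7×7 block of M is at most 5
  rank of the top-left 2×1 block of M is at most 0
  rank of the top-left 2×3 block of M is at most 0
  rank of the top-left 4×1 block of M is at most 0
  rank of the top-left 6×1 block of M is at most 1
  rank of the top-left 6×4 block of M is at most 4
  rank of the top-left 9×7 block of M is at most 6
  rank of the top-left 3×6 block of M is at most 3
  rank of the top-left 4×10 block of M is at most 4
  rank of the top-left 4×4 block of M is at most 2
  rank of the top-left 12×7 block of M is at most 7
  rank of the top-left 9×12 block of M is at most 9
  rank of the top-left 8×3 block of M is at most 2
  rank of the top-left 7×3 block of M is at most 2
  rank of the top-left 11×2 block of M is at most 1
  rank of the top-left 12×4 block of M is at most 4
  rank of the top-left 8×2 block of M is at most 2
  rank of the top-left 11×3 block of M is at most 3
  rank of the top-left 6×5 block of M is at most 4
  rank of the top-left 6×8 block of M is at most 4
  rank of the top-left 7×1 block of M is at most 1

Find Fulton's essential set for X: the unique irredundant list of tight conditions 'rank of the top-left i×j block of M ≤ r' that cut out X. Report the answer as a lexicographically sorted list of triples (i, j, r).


Recovering R(i,j) via the rank-extension bound from the 36 conditions:

  row 1: 0 0 0 0 1 1 1 1 1 1 1 1
  row 2: 0 0 0 1 2 2 2 2 2 2 2 2
  row 3: 0 0 1 2 3 3 3 3 3 3 3 3
  row 4: 0 0 1 2 3 3 3 3 3 4 4 4
  row 5: 1 1 2 3 4 4 4 4 4 5 5 5
  row 6: 1 1 2 3 4 4 4 4 5 6 6 6
  row 7: 1 1 2 3 4 5 5 5 6 7 7 7
  row 8: 1 1 2 3 4 5 5 5 6 7 8 8
  row 9: 1 1 2 3 4 5 6 6 7 8 9 9
  row 10: 1 1 2 3 4 5 6 6 7 8 9 10
  row 11: 1 1 2 3 4 5 6 7 8 9 10 11
  row 12: 1 2 3 4 5 6 7 8 9 10 11 12

so w = (5, 4, 3, 10, 1, 9, 6, 11, 7, 12, 8, 2).

|D(w)|=27, |Ess(w)|=8:

[(1, 4, 0), (2, 3, 0), (4, 2, 0), (4, 9, 3), (6, 8, 4), (8, 8, 5), (10, 8, 6), (11, 2, 1)]


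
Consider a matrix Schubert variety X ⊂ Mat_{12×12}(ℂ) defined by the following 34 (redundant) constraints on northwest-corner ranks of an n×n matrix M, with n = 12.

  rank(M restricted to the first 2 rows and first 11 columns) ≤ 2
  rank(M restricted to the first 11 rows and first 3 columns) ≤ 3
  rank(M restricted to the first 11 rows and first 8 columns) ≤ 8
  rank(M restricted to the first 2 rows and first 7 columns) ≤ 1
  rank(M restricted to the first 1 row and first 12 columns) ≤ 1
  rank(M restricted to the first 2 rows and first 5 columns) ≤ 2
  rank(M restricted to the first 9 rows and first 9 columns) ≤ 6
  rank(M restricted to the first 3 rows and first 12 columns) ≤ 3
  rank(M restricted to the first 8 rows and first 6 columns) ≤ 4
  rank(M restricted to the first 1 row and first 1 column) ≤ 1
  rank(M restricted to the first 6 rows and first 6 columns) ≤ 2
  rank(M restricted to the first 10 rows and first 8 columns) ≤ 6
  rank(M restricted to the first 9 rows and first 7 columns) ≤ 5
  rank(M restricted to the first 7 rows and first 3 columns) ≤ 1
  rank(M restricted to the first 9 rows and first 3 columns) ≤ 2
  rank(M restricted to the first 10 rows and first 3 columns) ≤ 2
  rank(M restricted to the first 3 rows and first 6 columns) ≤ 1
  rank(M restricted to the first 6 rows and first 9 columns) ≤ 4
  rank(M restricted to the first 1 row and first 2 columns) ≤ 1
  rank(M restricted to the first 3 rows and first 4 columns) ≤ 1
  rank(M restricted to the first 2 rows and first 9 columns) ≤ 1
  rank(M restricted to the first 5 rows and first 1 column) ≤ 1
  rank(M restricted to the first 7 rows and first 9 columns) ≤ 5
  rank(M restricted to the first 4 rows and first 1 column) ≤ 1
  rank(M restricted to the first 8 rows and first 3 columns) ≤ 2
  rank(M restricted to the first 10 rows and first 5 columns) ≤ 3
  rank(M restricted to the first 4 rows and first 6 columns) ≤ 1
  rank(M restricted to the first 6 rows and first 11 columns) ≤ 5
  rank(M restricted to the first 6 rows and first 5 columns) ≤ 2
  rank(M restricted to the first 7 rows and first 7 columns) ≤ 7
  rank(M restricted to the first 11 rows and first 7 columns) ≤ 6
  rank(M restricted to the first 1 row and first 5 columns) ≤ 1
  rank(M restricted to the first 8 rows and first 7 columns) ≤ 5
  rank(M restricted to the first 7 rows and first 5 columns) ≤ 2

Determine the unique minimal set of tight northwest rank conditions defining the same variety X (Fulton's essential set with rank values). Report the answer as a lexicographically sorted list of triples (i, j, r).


Recovering R(i,j) via the rank-extension bound from the 34 conditions:

  1  1  1  1  1  1  1  1  1  1  1  1
  1  1  1  1  1  1  1  1  1  2  2  2
  1  1  1  1  1  1  2  2  2  3  3  3
  1  1  1  1  1  1  2  3  3  4  4  4
  1  1  1  2  2  2  3  4  4  5  5  5
  1  1  1  2  2  2  3  4  4  5  5  6
  1  1  1  2  2  3  4  5  5  6  6  7
  1  2  2  3  3  4  5  6  6  7  7  8
  1  2  2  3  3  4  5  6  6  7  8  9
  1  2  2  3  3  4  5  6  7  8  9  10
  1  2  3  4  4  5  6  7  8  9  10  11
  1  2  3  4  5  6  7  8  9  10  11  12

giving w = (1, 10, 7, 8, 4, 12, 6, 2, 11, 9, 3, 5) via Δ²R.

10 SE-corners of the 34-cell Rothe diagram give Ess(w):

[(2, 9, 1), (4, 6, 1), (6, 6, 2), (6, 9, 4), (6, 11, 5), (7, 3, 1), (7, 5, 2), (9, 9, 6), (10, 3, 2), (10, 5, 3)]


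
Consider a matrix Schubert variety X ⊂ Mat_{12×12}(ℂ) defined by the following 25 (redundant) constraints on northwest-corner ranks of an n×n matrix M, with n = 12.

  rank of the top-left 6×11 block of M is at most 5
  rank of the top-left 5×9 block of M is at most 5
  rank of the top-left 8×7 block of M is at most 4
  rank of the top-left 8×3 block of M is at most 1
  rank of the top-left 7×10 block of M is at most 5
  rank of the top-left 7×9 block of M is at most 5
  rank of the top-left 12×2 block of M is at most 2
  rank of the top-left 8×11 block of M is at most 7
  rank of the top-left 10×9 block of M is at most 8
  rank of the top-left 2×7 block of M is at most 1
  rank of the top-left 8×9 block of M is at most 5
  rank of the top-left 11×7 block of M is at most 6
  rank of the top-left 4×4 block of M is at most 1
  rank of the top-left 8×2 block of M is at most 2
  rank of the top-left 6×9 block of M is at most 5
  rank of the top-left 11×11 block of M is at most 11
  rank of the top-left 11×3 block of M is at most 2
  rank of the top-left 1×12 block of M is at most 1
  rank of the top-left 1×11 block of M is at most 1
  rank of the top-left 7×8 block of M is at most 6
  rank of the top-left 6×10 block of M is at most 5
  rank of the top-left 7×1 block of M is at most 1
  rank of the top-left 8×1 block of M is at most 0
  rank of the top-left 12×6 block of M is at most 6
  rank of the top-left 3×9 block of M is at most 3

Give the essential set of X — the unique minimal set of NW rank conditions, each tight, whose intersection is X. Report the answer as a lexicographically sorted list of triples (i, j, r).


Propagating the 25 rank bounds to every northwest block:

  row 1: 0 1 1 1 1 1 1 1 1 1 1 1
  row 2: 0 1 1 1 1 1 1 2 2 2 2 2
  row 3: 0 1 1 1 2 2 2 3 3 3 3 3
  row 4: 0 1 1 1 2 3 3 4 4 4 4 4
  row 5: 0 1 1 2 3 4 4 5 5 5 5 5
  row 6: 0 1 1 2 3 4 4 5 5 5 5 6
  row 7: 0 1 1 2 3 4 4 5 5 5 6 7
  row 8: 0 1 1 2 3 4 4 5 5 6 7 8
  row 9: 1 2 2 3 4 5 5 6 6 7 8 9
  row 10: 1 2 2 3 4 5 6 7 7 8 9 10
  row 11: 1 2 2 3 4 5 6 7 8 9 10 11
  row 12: 1 2 3 4 5 6 7 8 9 10 11 12

reading off 1-entries of Δ²R: w = (2, 8, 5, 6, 4, 12, 11, 10, 1, 7, 9, 3).

Rothe diagram D(w) (32 cells), 9 SE-corners (essential conditions):

[(2, 7, 1), (4, 4, 1), (6, 11, 5), (7, 10, 5), (8, 1, 0), (8, 3, 1), (8, 7, 4), (8, 9, 5), (11, 3, 2)]


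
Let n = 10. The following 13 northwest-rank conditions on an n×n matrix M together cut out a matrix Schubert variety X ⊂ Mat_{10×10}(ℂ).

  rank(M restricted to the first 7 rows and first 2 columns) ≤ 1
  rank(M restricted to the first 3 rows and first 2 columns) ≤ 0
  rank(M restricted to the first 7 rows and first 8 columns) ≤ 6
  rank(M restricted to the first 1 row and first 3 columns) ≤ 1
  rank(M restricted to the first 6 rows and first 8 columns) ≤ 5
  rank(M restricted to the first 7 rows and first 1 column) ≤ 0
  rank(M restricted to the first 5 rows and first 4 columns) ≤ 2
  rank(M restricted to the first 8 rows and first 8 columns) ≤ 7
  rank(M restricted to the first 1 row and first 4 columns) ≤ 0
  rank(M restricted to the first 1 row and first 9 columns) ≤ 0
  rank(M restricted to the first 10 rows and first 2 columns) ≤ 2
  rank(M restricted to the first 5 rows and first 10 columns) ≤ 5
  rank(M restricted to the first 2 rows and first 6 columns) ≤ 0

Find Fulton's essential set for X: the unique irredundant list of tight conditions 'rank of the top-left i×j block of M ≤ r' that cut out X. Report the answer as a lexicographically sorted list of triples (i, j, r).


Computing R[i][j] = min implied NW-rank bound (n=10, 13 conditions):

  0 | 0 | 0 | 0 | 0 | 0 | 0 | 0 | 0 | 1
  0 | 0 | 0 | 0 | 0 | 0 | 1 | 1 | 1 | 2
  0 | 0 | 1 | 1 | 1 | 1 | 2 | 2 | 2 | 3
  0 | 1 | 2 | 2 | 2 | 2 | 3 | 3 | 3 | 4
  0 | 1 | 2 | 2 | 3 | 3 | 4 | 4 | 4 | 5
  0 | 1 | 2 | 3 | 4 | 4 | 5 | 5 | 5 | 6
  0 | 1 | 2 | 3 | 4 | 5 | 6 | 6 | 6 | 7
  1 | 2 | 3 | 4 | 5 | 6 | 7 | 7 | 7 | 8
  1 | 2 | 3 | 4 | 5 | 6 | 7 | 8 | 8 | 9
  1 | 2 | 3 | 4 | 5 | 6 | 7 | 8 | 9 | 10

second differences of R give the permutation w = (10, 7, 3, 2, 5, 4, 6, 1, 8, 9).

D(w) has 22 cells with 5 SE-corners; essential set:

[(1, 9, 0), (2, 6, 0), (3, 2, 0), (5, 4, 2), (7, 1, 0)]


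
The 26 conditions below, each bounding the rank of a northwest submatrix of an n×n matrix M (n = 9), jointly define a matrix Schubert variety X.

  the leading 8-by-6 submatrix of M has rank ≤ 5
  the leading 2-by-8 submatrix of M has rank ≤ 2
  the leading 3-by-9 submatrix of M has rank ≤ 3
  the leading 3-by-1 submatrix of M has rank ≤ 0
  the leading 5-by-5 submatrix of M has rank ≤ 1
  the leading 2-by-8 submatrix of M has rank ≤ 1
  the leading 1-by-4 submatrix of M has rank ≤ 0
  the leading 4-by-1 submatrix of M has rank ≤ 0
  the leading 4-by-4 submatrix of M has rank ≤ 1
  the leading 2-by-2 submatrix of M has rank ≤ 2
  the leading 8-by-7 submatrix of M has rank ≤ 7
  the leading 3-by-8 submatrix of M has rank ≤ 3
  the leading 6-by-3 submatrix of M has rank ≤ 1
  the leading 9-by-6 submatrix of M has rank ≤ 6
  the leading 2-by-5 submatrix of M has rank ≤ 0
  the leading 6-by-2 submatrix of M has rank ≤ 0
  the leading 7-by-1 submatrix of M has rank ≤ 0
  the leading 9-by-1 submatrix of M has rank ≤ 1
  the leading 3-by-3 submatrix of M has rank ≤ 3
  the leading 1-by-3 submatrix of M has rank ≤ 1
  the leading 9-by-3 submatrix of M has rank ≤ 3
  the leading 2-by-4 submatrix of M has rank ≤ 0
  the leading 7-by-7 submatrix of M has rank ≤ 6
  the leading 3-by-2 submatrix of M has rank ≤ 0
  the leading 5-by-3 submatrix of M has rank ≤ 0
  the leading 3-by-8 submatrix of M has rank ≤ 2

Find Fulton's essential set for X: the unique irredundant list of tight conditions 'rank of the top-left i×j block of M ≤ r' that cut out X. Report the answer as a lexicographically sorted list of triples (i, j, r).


Propagating the 26 rank bounds to every northwest block:

  R[1]: 0 0 0 0 0 1 1 1 1
  R[2]: 0 0 0 0 0 1 1 1 2
  R[3]: 0 0 0 1 1 2 2 2 3
  R[4]: 0 0 0 1 1 2 3 3 4
  R[5]: 0 0 0 1 1 2 3 4 5
  R[6]: 0 0 1 2 2 3 4 5 6
  R[7]: 0 1 2 3 3 4 5 6 7
  R[8]: 1 2 3 4 4 5 6 7 8
  R[9]: 1 2 3 4 5 6 7 8 9

reading off 1-entries of Δ²R: w = (6, 9, 4, 7, 8, 3, 2, 1, 5).

D(w) has 26 cells with 6 SE-corners; essential set:

[(2, 5, 0), (2, 8, 1), (5, 3, 0), (5, 5, 1), (6, 2, 0), (7, 1, 0)]


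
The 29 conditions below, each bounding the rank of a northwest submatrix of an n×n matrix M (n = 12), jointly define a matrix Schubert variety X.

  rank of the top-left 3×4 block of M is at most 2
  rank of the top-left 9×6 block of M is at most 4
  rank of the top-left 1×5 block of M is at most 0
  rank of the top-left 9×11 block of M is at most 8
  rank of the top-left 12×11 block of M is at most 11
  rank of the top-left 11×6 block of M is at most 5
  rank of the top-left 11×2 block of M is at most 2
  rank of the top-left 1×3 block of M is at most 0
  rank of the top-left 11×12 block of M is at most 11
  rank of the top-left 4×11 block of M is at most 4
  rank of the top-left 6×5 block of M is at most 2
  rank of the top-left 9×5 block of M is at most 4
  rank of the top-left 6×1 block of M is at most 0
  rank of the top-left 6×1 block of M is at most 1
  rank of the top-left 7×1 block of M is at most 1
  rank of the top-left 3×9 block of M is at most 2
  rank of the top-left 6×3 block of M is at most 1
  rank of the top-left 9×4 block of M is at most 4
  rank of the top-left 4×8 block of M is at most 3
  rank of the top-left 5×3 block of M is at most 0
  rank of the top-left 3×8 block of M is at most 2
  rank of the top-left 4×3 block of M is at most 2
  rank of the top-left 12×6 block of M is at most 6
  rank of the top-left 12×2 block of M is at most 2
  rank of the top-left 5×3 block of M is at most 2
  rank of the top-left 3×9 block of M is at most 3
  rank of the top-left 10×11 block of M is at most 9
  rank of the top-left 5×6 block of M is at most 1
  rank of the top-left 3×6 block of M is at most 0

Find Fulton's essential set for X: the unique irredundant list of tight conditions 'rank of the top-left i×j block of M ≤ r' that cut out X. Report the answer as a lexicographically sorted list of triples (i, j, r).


The tightest implied rank at each (i,j), from the 29 conditions:

  0  0  0  0  0  0  1  1  1  1  1  1
  0  0  0  0  0  0  1  2  2  2  2  2
  0  0  0  0  0  0  1  2  2  3  3  3
  0  0  0  1  1  1  2  3  3  4  4  4
  0  0  0  1  1  1  2  3  4  5  5  5
  0  1  1  2  2  2  3  4  5  6  6  6
  1  2  2  3  3  3  4  5  6  7  7  7
  1  2  3  4  4  4  5  6  7  8  8  8
  1  2  3  4  4  4  5  6  7  8  8  9
  1  2  3  4  5  5  6  7  8  9  9  10
  1  2  3  4  5  5  6  7  8  9  10  11
  1  2  3  4  5  6  7  8  9  10  11  12

so w = (7, 8, 10, 4, 9, 2, 1, 3, 12, 5, 11, 6).

8 SE-corners of the 32-cell Rothe diagram give Ess(w):

[(3, 6, 0), (3, 9, 2), (5, 3, 0), (5, 6, 1), (6, 1, 0), (9, 6, 4), (9, 11, 8), (11, 6, 5)]


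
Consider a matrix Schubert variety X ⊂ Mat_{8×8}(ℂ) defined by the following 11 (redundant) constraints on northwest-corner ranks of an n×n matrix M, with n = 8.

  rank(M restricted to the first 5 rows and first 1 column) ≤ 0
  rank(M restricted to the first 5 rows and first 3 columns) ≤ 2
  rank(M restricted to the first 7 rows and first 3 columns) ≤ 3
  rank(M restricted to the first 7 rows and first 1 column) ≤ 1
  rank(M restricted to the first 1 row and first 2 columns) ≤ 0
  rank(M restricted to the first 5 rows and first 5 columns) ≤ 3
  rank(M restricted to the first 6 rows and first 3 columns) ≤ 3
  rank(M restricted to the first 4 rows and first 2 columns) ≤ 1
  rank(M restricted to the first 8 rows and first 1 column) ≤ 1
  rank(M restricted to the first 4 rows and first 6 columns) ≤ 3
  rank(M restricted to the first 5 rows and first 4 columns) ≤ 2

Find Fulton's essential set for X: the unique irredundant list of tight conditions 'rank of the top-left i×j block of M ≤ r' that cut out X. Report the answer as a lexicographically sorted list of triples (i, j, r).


Recovering R(i,j) via the rank-extension bound from the 11 conditions:

  i=1: 0 | 0 | 1 | 1 | 1 | 1 | 1 | 1
  i=2: 0 | 1 | 2 | 2 | 2 | 2 | 2 | 2
  i=3: 0 | 1 | 2 | 2 | 3 | 3 | 3 | 3
  i=4: 0 | 1 | 2 | 2 | 3 | 3 | 4 | 4
  i=5: 0 | 1 | 2 | 2 | 3 | 4 | 5 | 5
  i=6: 1 | 2 | 3 | 3 | 4 | 5 | 6 | 6
  i=7: 1 | 2 | 3 | 4 | 5 | 6 | 7 | 7
  i=8: 1 | 2 | 3 | 4 | 5 | 6 | 7 | 8

hence w(1..8) = (3, 2, 5, 7, 6, 1, 4, 8).

D(w) has 10 cells with 4 SE-corners; essential set:

[(1, 2, 0), (4, 6, 3), (5, 1, 0), (5, 4, 2)]
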